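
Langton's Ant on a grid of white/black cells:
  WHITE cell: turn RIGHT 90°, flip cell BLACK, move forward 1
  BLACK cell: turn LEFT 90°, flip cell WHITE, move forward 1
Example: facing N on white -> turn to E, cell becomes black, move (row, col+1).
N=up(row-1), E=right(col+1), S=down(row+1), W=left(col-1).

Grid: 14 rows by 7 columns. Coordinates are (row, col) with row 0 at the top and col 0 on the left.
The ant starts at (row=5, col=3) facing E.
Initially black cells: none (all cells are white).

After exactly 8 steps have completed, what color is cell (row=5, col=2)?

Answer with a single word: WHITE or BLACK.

Answer: BLACK

Derivation:
Step 1: on WHITE (5,3): turn R to S, flip to black, move to (6,3). |black|=1
Step 2: on WHITE (6,3): turn R to W, flip to black, move to (6,2). |black|=2
Step 3: on WHITE (6,2): turn R to N, flip to black, move to (5,2). |black|=3
Step 4: on WHITE (5,2): turn R to E, flip to black, move to (5,3). |black|=4
Step 5: on BLACK (5,3): turn L to N, flip to white, move to (4,3). |black|=3
Step 6: on WHITE (4,3): turn R to E, flip to black, move to (4,4). |black|=4
Step 7: on WHITE (4,4): turn R to S, flip to black, move to (5,4). |black|=5
Step 8: on WHITE (5,4): turn R to W, flip to black, move to (5,3). |black|=6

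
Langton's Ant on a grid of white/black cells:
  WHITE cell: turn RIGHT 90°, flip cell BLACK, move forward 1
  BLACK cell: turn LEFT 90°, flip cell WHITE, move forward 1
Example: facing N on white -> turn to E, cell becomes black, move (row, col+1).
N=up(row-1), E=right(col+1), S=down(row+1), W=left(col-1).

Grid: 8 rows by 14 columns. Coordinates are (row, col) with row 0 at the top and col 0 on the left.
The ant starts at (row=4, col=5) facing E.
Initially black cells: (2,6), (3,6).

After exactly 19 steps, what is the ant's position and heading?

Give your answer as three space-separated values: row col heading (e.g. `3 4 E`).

Answer: 2 6 N

Derivation:
Step 1: on WHITE (4,5): turn R to S, flip to black, move to (5,5). |black|=3
Step 2: on WHITE (5,5): turn R to W, flip to black, move to (5,4). |black|=4
Step 3: on WHITE (5,4): turn R to N, flip to black, move to (4,4). |black|=5
Step 4: on WHITE (4,4): turn R to E, flip to black, move to (4,5). |black|=6
Step 5: on BLACK (4,5): turn L to N, flip to white, move to (3,5). |black|=5
Step 6: on WHITE (3,5): turn R to E, flip to black, move to (3,6). |black|=6
Step 7: on BLACK (3,6): turn L to N, flip to white, move to (2,6). |black|=5
Step 8: on BLACK (2,6): turn L to W, flip to white, move to (2,5). |black|=4
Step 9: on WHITE (2,5): turn R to N, flip to black, move to (1,5). |black|=5
Step 10: on WHITE (1,5): turn R to E, flip to black, move to (1,6). |black|=6
Step 11: on WHITE (1,6): turn R to S, flip to black, move to (2,6). |black|=7
Step 12: on WHITE (2,6): turn R to W, flip to black, move to (2,5). |black|=8
Step 13: on BLACK (2,5): turn L to S, flip to white, move to (3,5). |black|=7
Step 14: on BLACK (3,5): turn L to E, flip to white, move to (3,6). |black|=6
Step 15: on WHITE (3,6): turn R to S, flip to black, move to (4,6). |black|=7
Step 16: on WHITE (4,6): turn R to W, flip to black, move to (4,5). |black|=8
Step 17: on WHITE (4,5): turn R to N, flip to black, move to (3,5). |black|=9
Step 18: on WHITE (3,5): turn R to E, flip to black, move to (3,6). |black|=10
Step 19: on BLACK (3,6): turn L to N, flip to white, move to (2,6). |black|=9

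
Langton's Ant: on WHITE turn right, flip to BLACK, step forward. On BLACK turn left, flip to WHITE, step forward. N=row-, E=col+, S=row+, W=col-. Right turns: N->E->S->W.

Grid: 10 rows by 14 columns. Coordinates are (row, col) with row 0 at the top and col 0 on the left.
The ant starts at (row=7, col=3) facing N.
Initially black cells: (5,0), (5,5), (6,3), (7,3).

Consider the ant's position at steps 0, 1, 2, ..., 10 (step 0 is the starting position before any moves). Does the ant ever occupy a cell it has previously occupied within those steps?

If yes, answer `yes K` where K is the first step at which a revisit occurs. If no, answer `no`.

Answer: yes 7

Derivation:
Step 1: on BLACK (7,3): turn L to W, flip to white, move to (7,2). |black|=3 — new cell
Step 2: on WHITE (7,2): turn R to N, flip to black, move to (6,2). |black|=4 — new cell
Step 3: on WHITE (6,2): turn R to E, flip to black, move to (6,3). |black|=5 — new cell
Step 4: on BLACK (6,3): turn L to N, flip to white, move to (5,3). |black|=4 — new cell
Step 5: on WHITE (5,3): turn R to E, flip to black, move to (5,4). |black|=5 — new cell
Step 6: on WHITE (5,4): turn R to S, flip to black, move to (6,4). |black|=6 — new cell
Step 7: on WHITE (6,4): turn R to W, flip to black, move to (6,3). |black|=7 — REVISIT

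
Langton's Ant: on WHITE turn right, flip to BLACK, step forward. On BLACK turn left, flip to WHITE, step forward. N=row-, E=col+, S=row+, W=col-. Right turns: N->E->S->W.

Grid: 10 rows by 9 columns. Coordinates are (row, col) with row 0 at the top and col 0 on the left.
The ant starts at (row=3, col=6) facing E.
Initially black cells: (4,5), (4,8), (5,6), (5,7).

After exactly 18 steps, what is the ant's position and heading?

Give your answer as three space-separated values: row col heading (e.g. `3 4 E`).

Answer: 6 5 E

Derivation:
Step 1: on WHITE (3,6): turn R to S, flip to black, move to (4,6). |black|=5
Step 2: on WHITE (4,6): turn R to W, flip to black, move to (4,5). |black|=6
Step 3: on BLACK (4,5): turn L to S, flip to white, move to (5,5). |black|=5
Step 4: on WHITE (5,5): turn R to W, flip to black, move to (5,4). |black|=6
Step 5: on WHITE (5,4): turn R to N, flip to black, move to (4,4). |black|=7
Step 6: on WHITE (4,4): turn R to E, flip to black, move to (4,5). |black|=8
Step 7: on WHITE (4,5): turn R to S, flip to black, move to (5,5). |black|=9
Step 8: on BLACK (5,5): turn L to E, flip to white, move to (5,6). |black|=8
Step 9: on BLACK (5,6): turn L to N, flip to white, move to (4,6). |black|=7
Step 10: on BLACK (4,6): turn L to W, flip to white, move to (4,5). |black|=6
Step 11: on BLACK (4,5): turn L to S, flip to white, move to (5,5). |black|=5
Step 12: on WHITE (5,5): turn R to W, flip to black, move to (5,4). |black|=6
Step 13: on BLACK (5,4): turn L to S, flip to white, move to (6,4). |black|=5
Step 14: on WHITE (6,4): turn R to W, flip to black, move to (6,3). |black|=6
Step 15: on WHITE (6,3): turn R to N, flip to black, move to (5,3). |black|=7
Step 16: on WHITE (5,3): turn R to E, flip to black, move to (5,4). |black|=8
Step 17: on WHITE (5,4): turn R to S, flip to black, move to (6,4). |black|=9
Step 18: on BLACK (6,4): turn L to E, flip to white, move to (6,5). |black|=8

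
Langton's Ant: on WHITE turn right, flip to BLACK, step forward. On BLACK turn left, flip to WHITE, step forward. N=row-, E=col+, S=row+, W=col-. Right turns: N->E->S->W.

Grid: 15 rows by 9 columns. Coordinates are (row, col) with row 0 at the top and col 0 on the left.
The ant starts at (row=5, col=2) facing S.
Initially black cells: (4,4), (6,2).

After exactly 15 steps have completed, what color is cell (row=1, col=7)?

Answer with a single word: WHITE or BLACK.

Step 1: on WHITE (5,2): turn R to W, flip to black, move to (5,1). |black|=3
Step 2: on WHITE (5,1): turn R to N, flip to black, move to (4,1). |black|=4
Step 3: on WHITE (4,1): turn R to E, flip to black, move to (4,2). |black|=5
Step 4: on WHITE (4,2): turn R to S, flip to black, move to (5,2). |black|=6
Step 5: on BLACK (5,2): turn L to E, flip to white, move to (5,3). |black|=5
Step 6: on WHITE (5,3): turn R to S, flip to black, move to (6,3). |black|=6
Step 7: on WHITE (6,3): turn R to W, flip to black, move to (6,2). |black|=7
Step 8: on BLACK (6,2): turn L to S, flip to white, move to (7,2). |black|=6
Step 9: on WHITE (7,2): turn R to W, flip to black, move to (7,1). |black|=7
Step 10: on WHITE (7,1): turn R to N, flip to black, move to (6,1). |black|=8
Step 11: on WHITE (6,1): turn R to E, flip to black, move to (6,2). |black|=9
Step 12: on WHITE (6,2): turn R to S, flip to black, move to (7,2). |black|=10
Step 13: on BLACK (7,2): turn L to E, flip to white, move to (7,3). |black|=9
Step 14: on WHITE (7,3): turn R to S, flip to black, move to (8,3). |black|=10
Step 15: on WHITE (8,3): turn R to W, flip to black, move to (8,2). |black|=11

Answer: WHITE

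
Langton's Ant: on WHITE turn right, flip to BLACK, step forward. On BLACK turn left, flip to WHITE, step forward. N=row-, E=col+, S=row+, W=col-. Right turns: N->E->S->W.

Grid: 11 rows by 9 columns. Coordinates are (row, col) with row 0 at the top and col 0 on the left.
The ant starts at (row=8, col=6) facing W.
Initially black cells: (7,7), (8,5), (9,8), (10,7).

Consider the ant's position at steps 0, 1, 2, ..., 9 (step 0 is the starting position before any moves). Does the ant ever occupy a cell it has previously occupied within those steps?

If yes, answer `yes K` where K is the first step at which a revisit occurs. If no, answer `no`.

Step 1: on WHITE (8,6): turn R to N, flip to black, move to (7,6). |black|=5 — new cell
Step 2: on WHITE (7,6): turn R to E, flip to black, move to (7,7). |black|=6 — new cell
Step 3: on BLACK (7,7): turn L to N, flip to white, move to (6,7). |black|=5 — new cell
Step 4: on WHITE (6,7): turn R to E, flip to black, move to (6,8). |black|=6 — new cell
Step 5: on WHITE (6,8): turn R to S, flip to black, move to (7,8). |black|=7 — new cell
Step 6: on WHITE (7,8): turn R to W, flip to black, move to (7,7). |black|=8 — REVISIT

Answer: yes 6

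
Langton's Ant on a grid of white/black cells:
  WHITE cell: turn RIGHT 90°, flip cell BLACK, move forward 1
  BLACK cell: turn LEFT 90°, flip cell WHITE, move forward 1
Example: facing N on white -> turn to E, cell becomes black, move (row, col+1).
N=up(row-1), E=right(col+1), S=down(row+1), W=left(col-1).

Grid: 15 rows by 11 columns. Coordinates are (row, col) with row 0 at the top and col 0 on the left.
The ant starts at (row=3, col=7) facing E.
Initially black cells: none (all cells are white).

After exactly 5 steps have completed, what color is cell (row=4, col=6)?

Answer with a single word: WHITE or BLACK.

Answer: BLACK

Derivation:
Step 1: on WHITE (3,7): turn R to S, flip to black, move to (4,7). |black|=1
Step 2: on WHITE (4,7): turn R to W, flip to black, move to (4,6). |black|=2
Step 3: on WHITE (4,6): turn R to N, flip to black, move to (3,6). |black|=3
Step 4: on WHITE (3,6): turn R to E, flip to black, move to (3,7). |black|=4
Step 5: on BLACK (3,7): turn L to N, flip to white, move to (2,7). |black|=3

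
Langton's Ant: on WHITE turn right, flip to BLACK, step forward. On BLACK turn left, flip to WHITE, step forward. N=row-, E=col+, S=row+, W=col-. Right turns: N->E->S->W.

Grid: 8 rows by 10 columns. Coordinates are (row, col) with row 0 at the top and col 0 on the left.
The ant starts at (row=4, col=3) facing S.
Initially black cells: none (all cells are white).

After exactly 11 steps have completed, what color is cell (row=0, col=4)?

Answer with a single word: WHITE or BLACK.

Answer: WHITE

Derivation:
Step 1: on WHITE (4,3): turn R to W, flip to black, move to (4,2). |black|=1
Step 2: on WHITE (4,2): turn R to N, flip to black, move to (3,2). |black|=2
Step 3: on WHITE (3,2): turn R to E, flip to black, move to (3,3). |black|=3
Step 4: on WHITE (3,3): turn R to S, flip to black, move to (4,3). |black|=4
Step 5: on BLACK (4,3): turn L to E, flip to white, move to (4,4). |black|=3
Step 6: on WHITE (4,4): turn R to S, flip to black, move to (5,4). |black|=4
Step 7: on WHITE (5,4): turn R to W, flip to black, move to (5,3). |black|=5
Step 8: on WHITE (5,3): turn R to N, flip to black, move to (4,3). |black|=6
Step 9: on WHITE (4,3): turn R to E, flip to black, move to (4,4). |black|=7
Step 10: on BLACK (4,4): turn L to N, flip to white, move to (3,4). |black|=6
Step 11: on WHITE (3,4): turn R to E, flip to black, move to (3,5). |black|=7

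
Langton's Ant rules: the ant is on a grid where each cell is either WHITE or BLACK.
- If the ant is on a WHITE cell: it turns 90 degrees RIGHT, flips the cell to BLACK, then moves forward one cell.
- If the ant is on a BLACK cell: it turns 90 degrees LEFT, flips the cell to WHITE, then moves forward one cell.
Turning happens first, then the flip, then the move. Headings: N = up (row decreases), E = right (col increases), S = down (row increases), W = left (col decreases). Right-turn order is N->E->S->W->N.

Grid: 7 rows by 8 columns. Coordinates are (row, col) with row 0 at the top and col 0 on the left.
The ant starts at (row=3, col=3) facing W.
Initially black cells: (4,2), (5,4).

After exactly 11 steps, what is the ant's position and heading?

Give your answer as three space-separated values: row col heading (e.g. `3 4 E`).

Step 1: on WHITE (3,3): turn R to N, flip to black, move to (2,3). |black|=3
Step 2: on WHITE (2,3): turn R to E, flip to black, move to (2,4). |black|=4
Step 3: on WHITE (2,4): turn R to S, flip to black, move to (3,4). |black|=5
Step 4: on WHITE (3,4): turn R to W, flip to black, move to (3,3). |black|=6
Step 5: on BLACK (3,3): turn L to S, flip to white, move to (4,3). |black|=5
Step 6: on WHITE (4,3): turn R to W, flip to black, move to (4,2). |black|=6
Step 7: on BLACK (4,2): turn L to S, flip to white, move to (5,2). |black|=5
Step 8: on WHITE (5,2): turn R to W, flip to black, move to (5,1). |black|=6
Step 9: on WHITE (5,1): turn R to N, flip to black, move to (4,1). |black|=7
Step 10: on WHITE (4,1): turn R to E, flip to black, move to (4,2). |black|=8
Step 11: on WHITE (4,2): turn R to S, flip to black, move to (5,2). |black|=9

Answer: 5 2 S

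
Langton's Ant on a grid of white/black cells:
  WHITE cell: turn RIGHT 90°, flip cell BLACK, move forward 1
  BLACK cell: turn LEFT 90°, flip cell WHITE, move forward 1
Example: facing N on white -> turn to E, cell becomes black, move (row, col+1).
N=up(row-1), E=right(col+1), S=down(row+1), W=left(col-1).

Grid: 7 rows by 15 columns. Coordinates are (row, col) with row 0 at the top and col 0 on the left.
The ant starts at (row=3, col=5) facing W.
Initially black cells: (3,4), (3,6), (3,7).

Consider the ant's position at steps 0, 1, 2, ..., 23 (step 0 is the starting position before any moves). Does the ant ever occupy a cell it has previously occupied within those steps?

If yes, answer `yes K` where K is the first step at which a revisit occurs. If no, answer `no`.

Step 1: on WHITE (3,5): turn R to N, flip to black, move to (2,5). |black|=4 — new cell
Step 2: on WHITE (2,5): turn R to E, flip to black, move to (2,6). |black|=5 — new cell
Step 3: on WHITE (2,6): turn R to S, flip to black, move to (3,6). |black|=6 — new cell
Step 4: on BLACK (3,6): turn L to E, flip to white, move to (3,7). |black|=5 — new cell
Step 5: on BLACK (3,7): turn L to N, flip to white, move to (2,7). |black|=4 — new cell
Step 6: on WHITE (2,7): turn R to E, flip to black, move to (2,8). |black|=5 — new cell
Step 7: on WHITE (2,8): turn R to S, flip to black, move to (3,8). |black|=6 — new cell
Step 8: on WHITE (3,8): turn R to W, flip to black, move to (3,7). |black|=7 — REVISIT

Answer: yes 8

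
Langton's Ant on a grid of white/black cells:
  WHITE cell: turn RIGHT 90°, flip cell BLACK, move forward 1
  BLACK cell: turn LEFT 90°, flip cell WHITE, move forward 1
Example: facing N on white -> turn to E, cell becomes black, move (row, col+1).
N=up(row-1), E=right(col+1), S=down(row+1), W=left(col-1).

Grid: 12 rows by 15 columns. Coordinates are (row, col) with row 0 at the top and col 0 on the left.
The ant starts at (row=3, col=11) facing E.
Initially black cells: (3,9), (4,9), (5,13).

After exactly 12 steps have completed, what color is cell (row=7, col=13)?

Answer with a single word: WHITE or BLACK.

Step 1: on WHITE (3,11): turn R to S, flip to black, move to (4,11). |black|=4
Step 2: on WHITE (4,11): turn R to W, flip to black, move to (4,10). |black|=5
Step 3: on WHITE (4,10): turn R to N, flip to black, move to (3,10). |black|=6
Step 4: on WHITE (3,10): turn R to E, flip to black, move to (3,11). |black|=7
Step 5: on BLACK (3,11): turn L to N, flip to white, move to (2,11). |black|=6
Step 6: on WHITE (2,11): turn R to E, flip to black, move to (2,12). |black|=7
Step 7: on WHITE (2,12): turn R to S, flip to black, move to (3,12). |black|=8
Step 8: on WHITE (3,12): turn R to W, flip to black, move to (3,11). |black|=9
Step 9: on WHITE (3,11): turn R to N, flip to black, move to (2,11). |black|=10
Step 10: on BLACK (2,11): turn L to W, flip to white, move to (2,10). |black|=9
Step 11: on WHITE (2,10): turn R to N, flip to black, move to (1,10). |black|=10
Step 12: on WHITE (1,10): turn R to E, flip to black, move to (1,11). |black|=11

Answer: WHITE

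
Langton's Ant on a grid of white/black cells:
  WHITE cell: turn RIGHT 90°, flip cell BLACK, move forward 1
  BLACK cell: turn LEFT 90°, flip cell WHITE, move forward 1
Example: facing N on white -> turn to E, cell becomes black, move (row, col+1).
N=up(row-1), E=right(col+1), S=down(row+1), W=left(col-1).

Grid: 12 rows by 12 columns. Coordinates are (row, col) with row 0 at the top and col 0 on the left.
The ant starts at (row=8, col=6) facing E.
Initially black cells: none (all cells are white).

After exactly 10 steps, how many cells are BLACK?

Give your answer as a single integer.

Answer: 6

Derivation:
Step 1: on WHITE (8,6): turn R to S, flip to black, move to (9,6). |black|=1
Step 2: on WHITE (9,6): turn R to W, flip to black, move to (9,5). |black|=2
Step 3: on WHITE (9,5): turn R to N, flip to black, move to (8,5). |black|=3
Step 4: on WHITE (8,5): turn R to E, flip to black, move to (8,6). |black|=4
Step 5: on BLACK (8,6): turn L to N, flip to white, move to (7,6). |black|=3
Step 6: on WHITE (7,6): turn R to E, flip to black, move to (7,7). |black|=4
Step 7: on WHITE (7,7): turn R to S, flip to black, move to (8,7). |black|=5
Step 8: on WHITE (8,7): turn R to W, flip to black, move to (8,6). |black|=6
Step 9: on WHITE (8,6): turn R to N, flip to black, move to (7,6). |black|=7
Step 10: on BLACK (7,6): turn L to W, flip to white, move to (7,5). |black|=6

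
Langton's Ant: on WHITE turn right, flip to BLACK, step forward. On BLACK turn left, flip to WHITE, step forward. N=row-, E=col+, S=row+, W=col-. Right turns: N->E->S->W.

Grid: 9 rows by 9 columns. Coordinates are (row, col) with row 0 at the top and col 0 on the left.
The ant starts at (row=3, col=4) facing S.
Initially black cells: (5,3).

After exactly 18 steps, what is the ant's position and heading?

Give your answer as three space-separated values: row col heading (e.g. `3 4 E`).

Answer: 2 5 N

Derivation:
Step 1: on WHITE (3,4): turn R to W, flip to black, move to (3,3). |black|=2
Step 2: on WHITE (3,3): turn R to N, flip to black, move to (2,3). |black|=3
Step 3: on WHITE (2,3): turn R to E, flip to black, move to (2,4). |black|=4
Step 4: on WHITE (2,4): turn R to S, flip to black, move to (3,4). |black|=5
Step 5: on BLACK (3,4): turn L to E, flip to white, move to (3,5). |black|=4
Step 6: on WHITE (3,5): turn R to S, flip to black, move to (4,5). |black|=5
Step 7: on WHITE (4,5): turn R to W, flip to black, move to (4,4). |black|=6
Step 8: on WHITE (4,4): turn R to N, flip to black, move to (3,4). |black|=7
Step 9: on WHITE (3,4): turn R to E, flip to black, move to (3,5). |black|=8
Step 10: on BLACK (3,5): turn L to N, flip to white, move to (2,5). |black|=7
Step 11: on WHITE (2,5): turn R to E, flip to black, move to (2,6). |black|=8
Step 12: on WHITE (2,6): turn R to S, flip to black, move to (3,6). |black|=9
Step 13: on WHITE (3,6): turn R to W, flip to black, move to (3,5). |black|=10
Step 14: on WHITE (3,5): turn R to N, flip to black, move to (2,5). |black|=11
Step 15: on BLACK (2,5): turn L to W, flip to white, move to (2,4). |black|=10
Step 16: on BLACK (2,4): turn L to S, flip to white, move to (3,4). |black|=9
Step 17: on BLACK (3,4): turn L to E, flip to white, move to (3,5). |black|=8
Step 18: on BLACK (3,5): turn L to N, flip to white, move to (2,5). |black|=7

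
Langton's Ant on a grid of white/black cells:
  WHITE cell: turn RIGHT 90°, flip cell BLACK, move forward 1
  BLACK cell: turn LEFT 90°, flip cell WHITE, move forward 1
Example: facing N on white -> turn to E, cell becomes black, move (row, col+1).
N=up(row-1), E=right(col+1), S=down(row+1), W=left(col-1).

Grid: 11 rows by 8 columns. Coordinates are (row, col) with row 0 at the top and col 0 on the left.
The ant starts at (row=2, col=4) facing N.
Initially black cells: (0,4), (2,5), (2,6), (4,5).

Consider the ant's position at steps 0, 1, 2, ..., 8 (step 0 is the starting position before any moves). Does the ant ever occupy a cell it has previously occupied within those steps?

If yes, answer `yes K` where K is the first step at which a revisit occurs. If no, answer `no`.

Answer: yes 8

Derivation:
Step 1: on WHITE (2,4): turn R to E, flip to black, move to (2,5). |black|=5 — new cell
Step 2: on BLACK (2,5): turn L to N, flip to white, move to (1,5). |black|=4 — new cell
Step 3: on WHITE (1,5): turn R to E, flip to black, move to (1,6). |black|=5 — new cell
Step 4: on WHITE (1,6): turn R to S, flip to black, move to (2,6). |black|=6 — new cell
Step 5: on BLACK (2,6): turn L to E, flip to white, move to (2,7). |black|=5 — new cell
Step 6: on WHITE (2,7): turn R to S, flip to black, move to (3,7). |black|=6 — new cell
Step 7: on WHITE (3,7): turn R to W, flip to black, move to (3,6). |black|=7 — new cell
Step 8: on WHITE (3,6): turn R to N, flip to black, move to (2,6). |black|=8 — REVISIT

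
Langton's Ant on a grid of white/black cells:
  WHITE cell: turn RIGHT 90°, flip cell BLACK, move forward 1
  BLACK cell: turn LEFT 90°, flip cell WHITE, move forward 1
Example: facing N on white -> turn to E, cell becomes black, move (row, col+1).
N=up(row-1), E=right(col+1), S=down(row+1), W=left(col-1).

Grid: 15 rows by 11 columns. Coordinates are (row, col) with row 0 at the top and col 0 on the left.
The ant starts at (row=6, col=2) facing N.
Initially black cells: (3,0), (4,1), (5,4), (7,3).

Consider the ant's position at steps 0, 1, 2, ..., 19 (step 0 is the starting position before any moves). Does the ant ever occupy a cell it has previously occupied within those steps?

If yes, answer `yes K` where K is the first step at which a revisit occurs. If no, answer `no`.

Answer: yes 6

Derivation:
Step 1: on WHITE (6,2): turn R to E, flip to black, move to (6,3). |black|=5 — new cell
Step 2: on WHITE (6,3): turn R to S, flip to black, move to (7,3). |black|=6 — new cell
Step 3: on BLACK (7,3): turn L to E, flip to white, move to (7,4). |black|=5 — new cell
Step 4: on WHITE (7,4): turn R to S, flip to black, move to (8,4). |black|=6 — new cell
Step 5: on WHITE (8,4): turn R to W, flip to black, move to (8,3). |black|=7 — new cell
Step 6: on WHITE (8,3): turn R to N, flip to black, move to (7,3). |black|=8 — REVISIT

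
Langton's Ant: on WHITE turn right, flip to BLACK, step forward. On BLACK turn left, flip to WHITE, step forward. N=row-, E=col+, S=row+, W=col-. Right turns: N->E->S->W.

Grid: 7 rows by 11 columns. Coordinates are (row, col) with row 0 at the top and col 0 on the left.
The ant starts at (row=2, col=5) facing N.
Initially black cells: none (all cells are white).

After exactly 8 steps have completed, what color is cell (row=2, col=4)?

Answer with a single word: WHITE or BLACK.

Answer: BLACK

Derivation:
Step 1: on WHITE (2,5): turn R to E, flip to black, move to (2,6). |black|=1
Step 2: on WHITE (2,6): turn R to S, flip to black, move to (3,6). |black|=2
Step 3: on WHITE (3,6): turn R to W, flip to black, move to (3,5). |black|=3
Step 4: on WHITE (3,5): turn R to N, flip to black, move to (2,5). |black|=4
Step 5: on BLACK (2,5): turn L to W, flip to white, move to (2,4). |black|=3
Step 6: on WHITE (2,4): turn R to N, flip to black, move to (1,4). |black|=4
Step 7: on WHITE (1,4): turn R to E, flip to black, move to (1,5). |black|=5
Step 8: on WHITE (1,5): turn R to S, flip to black, move to (2,5). |black|=6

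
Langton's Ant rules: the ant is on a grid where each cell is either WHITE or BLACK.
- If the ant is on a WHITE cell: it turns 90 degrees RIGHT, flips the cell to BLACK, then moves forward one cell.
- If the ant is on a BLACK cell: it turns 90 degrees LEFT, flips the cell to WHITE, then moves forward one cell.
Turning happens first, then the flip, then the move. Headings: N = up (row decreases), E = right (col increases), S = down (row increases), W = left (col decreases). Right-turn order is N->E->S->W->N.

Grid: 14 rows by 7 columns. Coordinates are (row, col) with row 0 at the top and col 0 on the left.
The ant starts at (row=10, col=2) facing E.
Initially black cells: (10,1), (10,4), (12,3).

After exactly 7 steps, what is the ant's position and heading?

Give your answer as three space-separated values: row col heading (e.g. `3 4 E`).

Step 1: on WHITE (10,2): turn R to S, flip to black, move to (11,2). |black|=4
Step 2: on WHITE (11,2): turn R to W, flip to black, move to (11,1). |black|=5
Step 3: on WHITE (11,1): turn R to N, flip to black, move to (10,1). |black|=6
Step 4: on BLACK (10,1): turn L to W, flip to white, move to (10,0). |black|=5
Step 5: on WHITE (10,0): turn R to N, flip to black, move to (9,0). |black|=6
Step 6: on WHITE (9,0): turn R to E, flip to black, move to (9,1). |black|=7
Step 7: on WHITE (9,1): turn R to S, flip to black, move to (10,1). |black|=8

Answer: 10 1 S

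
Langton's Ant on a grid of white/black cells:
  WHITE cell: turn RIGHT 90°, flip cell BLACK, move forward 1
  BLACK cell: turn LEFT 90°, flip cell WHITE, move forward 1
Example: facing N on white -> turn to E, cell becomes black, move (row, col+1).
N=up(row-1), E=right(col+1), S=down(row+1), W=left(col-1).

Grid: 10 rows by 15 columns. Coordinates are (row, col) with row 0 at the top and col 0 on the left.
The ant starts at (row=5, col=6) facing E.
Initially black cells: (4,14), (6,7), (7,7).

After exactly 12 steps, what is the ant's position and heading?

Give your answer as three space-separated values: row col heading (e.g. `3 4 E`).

Step 1: on WHITE (5,6): turn R to S, flip to black, move to (6,6). |black|=4
Step 2: on WHITE (6,6): turn R to W, flip to black, move to (6,5). |black|=5
Step 3: on WHITE (6,5): turn R to N, flip to black, move to (5,5). |black|=6
Step 4: on WHITE (5,5): turn R to E, flip to black, move to (5,6). |black|=7
Step 5: on BLACK (5,6): turn L to N, flip to white, move to (4,6). |black|=6
Step 6: on WHITE (4,6): turn R to E, flip to black, move to (4,7). |black|=7
Step 7: on WHITE (4,7): turn R to S, flip to black, move to (5,7). |black|=8
Step 8: on WHITE (5,7): turn R to W, flip to black, move to (5,6). |black|=9
Step 9: on WHITE (5,6): turn R to N, flip to black, move to (4,6). |black|=10
Step 10: on BLACK (4,6): turn L to W, flip to white, move to (4,5). |black|=9
Step 11: on WHITE (4,5): turn R to N, flip to black, move to (3,5). |black|=10
Step 12: on WHITE (3,5): turn R to E, flip to black, move to (3,6). |black|=11

Answer: 3 6 E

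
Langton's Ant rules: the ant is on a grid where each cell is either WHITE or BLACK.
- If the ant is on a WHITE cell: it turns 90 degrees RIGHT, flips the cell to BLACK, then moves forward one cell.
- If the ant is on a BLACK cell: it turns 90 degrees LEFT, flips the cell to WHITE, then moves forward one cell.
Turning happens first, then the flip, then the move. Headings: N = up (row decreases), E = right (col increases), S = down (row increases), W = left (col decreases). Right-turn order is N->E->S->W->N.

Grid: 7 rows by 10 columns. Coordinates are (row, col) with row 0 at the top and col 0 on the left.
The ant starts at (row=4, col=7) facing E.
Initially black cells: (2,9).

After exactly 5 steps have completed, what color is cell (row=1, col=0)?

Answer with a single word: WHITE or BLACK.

Step 1: on WHITE (4,7): turn R to S, flip to black, move to (5,7). |black|=2
Step 2: on WHITE (5,7): turn R to W, flip to black, move to (5,6). |black|=3
Step 3: on WHITE (5,6): turn R to N, flip to black, move to (4,6). |black|=4
Step 4: on WHITE (4,6): turn R to E, flip to black, move to (4,7). |black|=5
Step 5: on BLACK (4,7): turn L to N, flip to white, move to (3,7). |black|=4

Answer: WHITE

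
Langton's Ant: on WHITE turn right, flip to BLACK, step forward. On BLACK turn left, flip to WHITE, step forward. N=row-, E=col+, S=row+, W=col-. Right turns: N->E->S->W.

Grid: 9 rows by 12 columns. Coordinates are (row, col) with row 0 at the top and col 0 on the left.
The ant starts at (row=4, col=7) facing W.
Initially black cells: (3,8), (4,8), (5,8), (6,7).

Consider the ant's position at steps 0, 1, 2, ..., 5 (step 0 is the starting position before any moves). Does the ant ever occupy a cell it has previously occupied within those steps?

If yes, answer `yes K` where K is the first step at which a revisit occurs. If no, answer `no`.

Step 1: on WHITE (4,7): turn R to N, flip to black, move to (3,7). |black|=5 — new cell
Step 2: on WHITE (3,7): turn R to E, flip to black, move to (3,8). |black|=6 — new cell
Step 3: on BLACK (3,8): turn L to N, flip to white, move to (2,8). |black|=5 — new cell
Step 4: on WHITE (2,8): turn R to E, flip to black, move to (2,9). |black|=6 — new cell
Step 5: on WHITE (2,9): turn R to S, flip to black, move to (3,9). |black|=7 — new cell
No revisit within 5 steps.

Answer: no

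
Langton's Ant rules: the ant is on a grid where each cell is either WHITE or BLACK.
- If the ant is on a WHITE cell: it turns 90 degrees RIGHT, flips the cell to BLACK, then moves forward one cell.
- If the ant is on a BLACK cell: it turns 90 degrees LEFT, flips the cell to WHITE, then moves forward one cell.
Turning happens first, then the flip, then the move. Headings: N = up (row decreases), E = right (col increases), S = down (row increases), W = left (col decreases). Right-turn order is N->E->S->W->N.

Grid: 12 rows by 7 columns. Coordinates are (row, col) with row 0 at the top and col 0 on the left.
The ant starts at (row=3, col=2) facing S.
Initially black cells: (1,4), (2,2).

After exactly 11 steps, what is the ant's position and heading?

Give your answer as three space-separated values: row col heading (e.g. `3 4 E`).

Step 1: on WHITE (3,2): turn R to W, flip to black, move to (3,1). |black|=3
Step 2: on WHITE (3,1): turn R to N, flip to black, move to (2,1). |black|=4
Step 3: on WHITE (2,1): turn R to E, flip to black, move to (2,2). |black|=5
Step 4: on BLACK (2,2): turn L to N, flip to white, move to (1,2). |black|=4
Step 5: on WHITE (1,2): turn R to E, flip to black, move to (1,3). |black|=5
Step 6: on WHITE (1,3): turn R to S, flip to black, move to (2,3). |black|=6
Step 7: on WHITE (2,3): turn R to W, flip to black, move to (2,2). |black|=7
Step 8: on WHITE (2,2): turn R to N, flip to black, move to (1,2). |black|=8
Step 9: on BLACK (1,2): turn L to W, flip to white, move to (1,1). |black|=7
Step 10: on WHITE (1,1): turn R to N, flip to black, move to (0,1). |black|=8
Step 11: on WHITE (0,1): turn R to E, flip to black, move to (0,2). |black|=9

Answer: 0 2 E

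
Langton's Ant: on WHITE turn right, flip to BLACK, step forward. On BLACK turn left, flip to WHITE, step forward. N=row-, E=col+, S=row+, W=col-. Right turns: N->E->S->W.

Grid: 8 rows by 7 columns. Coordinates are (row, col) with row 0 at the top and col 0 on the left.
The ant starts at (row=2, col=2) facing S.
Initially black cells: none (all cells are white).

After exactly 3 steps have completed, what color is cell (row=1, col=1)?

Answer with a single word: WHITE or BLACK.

Step 1: on WHITE (2,2): turn R to W, flip to black, move to (2,1). |black|=1
Step 2: on WHITE (2,1): turn R to N, flip to black, move to (1,1). |black|=2
Step 3: on WHITE (1,1): turn R to E, flip to black, move to (1,2). |black|=3

Answer: BLACK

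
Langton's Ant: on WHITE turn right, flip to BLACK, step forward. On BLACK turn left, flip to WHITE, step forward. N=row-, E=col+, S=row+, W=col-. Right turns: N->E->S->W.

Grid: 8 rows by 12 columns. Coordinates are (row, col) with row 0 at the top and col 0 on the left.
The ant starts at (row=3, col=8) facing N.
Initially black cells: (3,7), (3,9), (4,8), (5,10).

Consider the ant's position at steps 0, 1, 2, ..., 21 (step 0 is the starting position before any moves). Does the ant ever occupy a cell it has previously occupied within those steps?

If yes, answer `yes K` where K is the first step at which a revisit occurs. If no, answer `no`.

Answer: yes 5

Derivation:
Step 1: on WHITE (3,8): turn R to E, flip to black, move to (3,9). |black|=5 — new cell
Step 2: on BLACK (3,9): turn L to N, flip to white, move to (2,9). |black|=4 — new cell
Step 3: on WHITE (2,9): turn R to E, flip to black, move to (2,10). |black|=5 — new cell
Step 4: on WHITE (2,10): turn R to S, flip to black, move to (3,10). |black|=6 — new cell
Step 5: on WHITE (3,10): turn R to W, flip to black, move to (3,9). |black|=7 — REVISIT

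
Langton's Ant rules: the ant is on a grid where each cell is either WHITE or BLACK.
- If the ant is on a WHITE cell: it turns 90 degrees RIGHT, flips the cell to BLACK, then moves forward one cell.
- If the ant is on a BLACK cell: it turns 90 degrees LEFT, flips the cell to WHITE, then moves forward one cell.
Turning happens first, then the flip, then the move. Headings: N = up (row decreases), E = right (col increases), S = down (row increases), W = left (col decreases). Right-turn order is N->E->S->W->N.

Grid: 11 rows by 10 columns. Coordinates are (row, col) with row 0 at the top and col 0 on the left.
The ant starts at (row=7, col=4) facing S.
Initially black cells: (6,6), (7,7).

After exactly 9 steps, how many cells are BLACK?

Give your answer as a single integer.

Step 1: on WHITE (7,4): turn R to W, flip to black, move to (7,3). |black|=3
Step 2: on WHITE (7,3): turn R to N, flip to black, move to (6,3). |black|=4
Step 3: on WHITE (6,3): turn R to E, flip to black, move to (6,4). |black|=5
Step 4: on WHITE (6,4): turn R to S, flip to black, move to (7,4). |black|=6
Step 5: on BLACK (7,4): turn L to E, flip to white, move to (7,5). |black|=5
Step 6: on WHITE (7,5): turn R to S, flip to black, move to (8,5). |black|=6
Step 7: on WHITE (8,5): turn R to W, flip to black, move to (8,4). |black|=7
Step 8: on WHITE (8,4): turn R to N, flip to black, move to (7,4). |black|=8
Step 9: on WHITE (7,4): turn R to E, flip to black, move to (7,5). |black|=9

Answer: 9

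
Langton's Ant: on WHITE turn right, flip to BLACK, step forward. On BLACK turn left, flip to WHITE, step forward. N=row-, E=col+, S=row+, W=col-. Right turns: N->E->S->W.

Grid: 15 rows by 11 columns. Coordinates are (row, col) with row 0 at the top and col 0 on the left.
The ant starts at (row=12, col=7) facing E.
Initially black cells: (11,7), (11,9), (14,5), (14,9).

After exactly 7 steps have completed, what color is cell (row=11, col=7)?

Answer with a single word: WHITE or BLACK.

Step 1: on WHITE (12,7): turn R to S, flip to black, move to (13,7). |black|=5
Step 2: on WHITE (13,7): turn R to W, flip to black, move to (13,6). |black|=6
Step 3: on WHITE (13,6): turn R to N, flip to black, move to (12,6). |black|=7
Step 4: on WHITE (12,6): turn R to E, flip to black, move to (12,7). |black|=8
Step 5: on BLACK (12,7): turn L to N, flip to white, move to (11,7). |black|=7
Step 6: on BLACK (11,7): turn L to W, flip to white, move to (11,6). |black|=6
Step 7: on WHITE (11,6): turn R to N, flip to black, move to (10,6). |black|=7

Answer: WHITE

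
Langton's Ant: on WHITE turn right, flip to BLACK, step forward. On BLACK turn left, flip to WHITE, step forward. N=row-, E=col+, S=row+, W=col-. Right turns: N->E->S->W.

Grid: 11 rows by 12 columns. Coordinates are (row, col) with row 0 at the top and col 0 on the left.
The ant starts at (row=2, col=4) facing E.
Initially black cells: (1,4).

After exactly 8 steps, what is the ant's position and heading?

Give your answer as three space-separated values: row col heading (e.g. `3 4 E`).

Step 1: on WHITE (2,4): turn R to S, flip to black, move to (3,4). |black|=2
Step 2: on WHITE (3,4): turn R to W, flip to black, move to (3,3). |black|=3
Step 3: on WHITE (3,3): turn R to N, flip to black, move to (2,3). |black|=4
Step 4: on WHITE (2,3): turn R to E, flip to black, move to (2,4). |black|=5
Step 5: on BLACK (2,4): turn L to N, flip to white, move to (1,4). |black|=4
Step 6: on BLACK (1,4): turn L to W, flip to white, move to (1,3). |black|=3
Step 7: on WHITE (1,3): turn R to N, flip to black, move to (0,3). |black|=4
Step 8: on WHITE (0,3): turn R to E, flip to black, move to (0,4). |black|=5

Answer: 0 4 E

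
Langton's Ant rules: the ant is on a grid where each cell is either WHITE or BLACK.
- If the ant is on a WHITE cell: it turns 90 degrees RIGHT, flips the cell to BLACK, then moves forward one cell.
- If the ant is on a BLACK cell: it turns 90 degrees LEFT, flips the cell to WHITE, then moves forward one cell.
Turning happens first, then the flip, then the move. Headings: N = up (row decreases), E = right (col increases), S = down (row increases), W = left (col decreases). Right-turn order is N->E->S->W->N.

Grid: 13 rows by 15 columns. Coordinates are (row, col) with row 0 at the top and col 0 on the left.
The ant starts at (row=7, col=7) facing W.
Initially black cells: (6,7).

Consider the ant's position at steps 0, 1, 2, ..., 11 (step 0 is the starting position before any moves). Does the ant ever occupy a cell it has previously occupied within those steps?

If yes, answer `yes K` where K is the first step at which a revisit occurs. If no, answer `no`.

Answer: yes 5

Derivation:
Step 1: on WHITE (7,7): turn R to N, flip to black, move to (6,7). |black|=2 — new cell
Step 2: on BLACK (6,7): turn L to W, flip to white, move to (6,6). |black|=1 — new cell
Step 3: on WHITE (6,6): turn R to N, flip to black, move to (5,6). |black|=2 — new cell
Step 4: on WHITE (5,6): turn R to E, flip to black, move to (5,7). |black|=3 — new cell
Step 5: on WHITE (5,7): turn R to S, flip to black, move to (6,7). |black|=4 — REVISIT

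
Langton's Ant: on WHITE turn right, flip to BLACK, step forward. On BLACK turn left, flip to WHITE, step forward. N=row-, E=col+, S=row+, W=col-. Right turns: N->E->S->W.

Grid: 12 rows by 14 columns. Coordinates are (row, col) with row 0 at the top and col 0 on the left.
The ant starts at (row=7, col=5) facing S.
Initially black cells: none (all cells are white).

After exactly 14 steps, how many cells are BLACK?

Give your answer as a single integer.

Answer: 10

Derivation:
Step 1: on WHITE (7,5): turn R to W, flip to black, move to (7,4). |black|=1
Step 2: on WHITE (7,4): turn R to N, flip to black, move to (6,4). |black|=2
Step 3: on WHITE (6,4): turn R to E, flip to black, move to (6,5). |black|=3
Step 4: on WHITE (6,5): turn R to S, flip to black, move to (7,5). |black|=4
Step 5: on BLACK (7,5): turn L to E, flip to white, move to (7,6). |black|=3
Step 6: on WHITE (7,6): turn R to S, flip to black, move to (8,6). |black|=4
Step 7: on WHITE (8,6): turn R to W, flip to black, move to (8,5). |black|=5
Step 8: on WHITE (8,5): turn R to N, flip to black, move to (7,5). |black|=6
Step 9: on WHITE (7,5): turn R to E, flip to black, move to (7,6). |black|=7
Step 10: on BLACK (7,6): turn L to N, flip to white, move to (6,6). |black|=6
Step 11: on WHITE (6,6): turn R to E, flip to black, move to (6,7). |black|=7
Step 12: on WHITE (6,7): turn R to S, flip to black, move to (7,7). |black|=8
Step 13: on WHITE (7,7): turn R to W, flip to black, move to (7,6). |black|=9
Step 14: on WHITE (7,6): turn R to N, flip to black, move to (6,6). |black|=10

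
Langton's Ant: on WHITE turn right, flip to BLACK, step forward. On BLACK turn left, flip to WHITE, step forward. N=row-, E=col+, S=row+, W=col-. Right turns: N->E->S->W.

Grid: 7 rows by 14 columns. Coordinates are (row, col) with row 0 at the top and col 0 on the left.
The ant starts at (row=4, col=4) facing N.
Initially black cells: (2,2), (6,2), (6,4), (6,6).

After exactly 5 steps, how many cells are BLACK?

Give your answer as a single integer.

Step 1: on WHITE (4,4): turn R to E, flip to black, move to (4,5). |black|=5
Step 2: on WHITE (4,5): turn R to S, flip to black, move to (5,5). |black|=6
Step 3: on WHITE (5,5): turn R to W, flip to black, move to (5,4). |black|=7
Step 4: on WHITE (5,4): turn R to N, flip to black, move to (4,4). |black|=8
Step 5: on BLACK (4,4): turn L to W, flip to white, move to (4,3). |black|=7

Answer: 7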